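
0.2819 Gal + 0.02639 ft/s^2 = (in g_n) 0.001108. Check: 1 Gal = 0.01 m/s^2, so 0.2819 Gal = 0.2819 * 0.01 = 0.002819 m/s^2. 1 ft/s^2 = 0.3048 m/s^2, so 0.02639 ft/s^2 = 0.02639 * 0.3048 = 0.008043672 m/s^2. Sum: 0.002819 + 0.008043672 = 0.010862672 m/s^2. 1 g_n = 9.80665 m/s^2, so 0.010862672 m/s^2 = 0.010862672 / 9.80665 = 0.0011076843 g_n ≈ 0.001108 g_n (4 s.f.).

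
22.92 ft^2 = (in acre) 1 ft^2 = 0.09290304 m^2, so 22.92 ft^2 = 22.92 * 0.09290304 = 2.1293377 m^2. 1 acre = 4046.8564 m^2, so 2.1293377 m^2 = 2.1293377 / 4046.8564 = 0.0005261708 acre ≈ 0.0005262 acre (4 s.f.). Final answer: 0.0005262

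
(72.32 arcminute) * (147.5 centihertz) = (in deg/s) 1 arcminute = 0.00029088821 rad, so 72.32 arcminute = 72.32 * 0.00029088821 = 0.021037035 rad. 1 centihertz = 0.01 Hz, so 147.5 centihertz = 147.5 * 0.01 = 1.475 Hz. Combine: 0.021037035 rad * 1.475 Hz = 0.031029627 rad/s. 1 deg/s = 0.017453293 rad/s, so 0.031029627 rad/s = 0.031029627 / 0.017453293 = 1.7778667 deg/s ≈ 1.778 deg/s (4 s.f.). Final answer: 1.778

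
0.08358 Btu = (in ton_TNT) 2.108e-08. Check: 1 Btu = 1055.0559 J, so 0.08358 Btu = 0.08358 * 1055.0559 = 88.181568 J. 1 ton_TNT = 4.184e+09 J, so 88.181568 J = 88.181568 / 4.184e+09 = 2.1075901e-08 ton_TNT ≈ 2.108e-08 ton_TNT (4 s.f.).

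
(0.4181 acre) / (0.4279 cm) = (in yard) 4.324e+05. Check: 1 acre = 4046.8564 m^2, so 0.4181 acre = 0.4181 * 4046.8564 = 1691.9907 m^2. 1 cm = 0.01 m, so 0.4279 cm = 0.4279 * 0.01 = 0.004279 m. Combine: 1691.9907 m^2 / 0.004279 m = 395417.31 m. 1 yard = 0.9144 m, so 395417.31 m = 395417.31 / 0.9144 = 432433.63 yard ≈ 4.324e+05 yard (4 s.f.).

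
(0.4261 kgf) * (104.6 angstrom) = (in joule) 1 kgf = 9.80665 N, so 0.4261 kgf = 0.4261 * 9.80665 = 4.1786136 N. 1 angstrom = 1e-10 m, so 104.6 angstrom = 104.6 * 1e-10 = 1.046e-08 m. Combine: 4.1786136 N * 1.046e-08 m = 4.3708298e-08 J. 4.3708298e-08 J = 4.3708298e-08 joule ≈ 4.371e-08 joule (4 s.f.). Final answer: 4.371e-08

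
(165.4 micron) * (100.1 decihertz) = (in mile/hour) 0.003704. Check: 1 micron = 1e-06 m, so 165.4 micron = 165.4 * 1e-06 = 0.0001654 m. 1 decihertz = 0.1 Hz, so 100.1 decihertz = 100.1 * 0.1 = 10.01 Hz. Combine: 0.0001654 m * 10.01 Hz = 0.001655654 m/s. 1 mile/hour = 0.44704 m/s, so 0.001655654 m/s = 0.001655654 / 0.44704 = 0.0037035925 mile/hour ≈ 0.003704 mile/hour (4 s.f.).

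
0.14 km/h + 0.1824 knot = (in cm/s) 13.27. Check: 1 km/h = 0.27777778 m/s, so 0.14 km/h = 0.14 * 0.27777778 = 0.038888889 m/s. 1 knot = 0.51444444 m/s, so 0.1824 knot = 0.1824 * 0.51444444 = 0.093834667 m/s. Sum: 0.038888889 + 0.093834667 = 0.13272356 m/s. 1 cm/s = 0.01 m/s, so 0.13272356 m/s = 0.13272356 / 0.01 = 13.272356 cm/s ≈ 13.27 cm/s (4 s.f.).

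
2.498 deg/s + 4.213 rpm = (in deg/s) 27.78. Check: 1 deg/s = 0.017453293 rad/s, so 2.498 deg/s = 2.498 * 0.017453293 = 0.043598325 rad/s. 1 rpm = 0.10471976 rad/s, so 4.213 rpm = 4.213 * 0.10471976 = 0.44118433 rad/s. Sum: 0.043598325 + 0.44118433 = 0.48478265 rad/s. 1 deg/s = 0.017453293 rad/s, so 0.48478265 rad/s = 0.48478265 / 0.017453293 = 27.776 deg/s ≈ 27.78 deg/s (4 s.f.).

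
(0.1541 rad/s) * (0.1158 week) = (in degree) 6.184e+05. Check: 0.1541 rad/s is already in rad/s. 1 week = 604800 s, so 0.1158 week = 0.1158 * 604800 = 70035.84 s. Combine: 0.1541 rad/s * 70035.84 s = 10792.523 rad. 1 degree = 0.017453293 rad, so 10792.523 rad = 10792.523 / 0.017453293 = 618366.01 degree ≈ 6.184e+05 degree (4 s.f.).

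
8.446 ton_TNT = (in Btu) 3.349e+07. Check: 1 ton_TNT = 4.184e+09 J, so 8.446 ton_TNT = 8.446 * 4.184e+09 = 3.5338064e+10 J. 1 Btu = 1055.0559 J, so 3.5338064e+10 J = 3.5338064e+10 / 1055.0559 = 33494022 Btu ≈ 3.349e+07 Btu (4 s.f.).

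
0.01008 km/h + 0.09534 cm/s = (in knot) 1 km/h = 0.27777778 m/s, so 0.01008 km/h = 0.01008 * 0.27777778 = 0.0028 m/s. 1 cm/s = 0.01 m/s, so 0.09534 cm/s = 0.09534 * 0.01 = 0.0009534 m/s. Sum: 0.0028 + 0.0009534 = 0.0037534 m/s. 1 knot = 0.51444444 m/s, so 0.0037534 m/s = 0.0037534 / 0.51444444 = 0.0072960259 knot ≈ 0.007296 knot (4 s.f.). Final answer: 0.007296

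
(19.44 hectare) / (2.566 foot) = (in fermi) 1 hectare = 10000 m^2, so 19.44 hectare = 19.44 * 10000 = 194400 m^2. 1 foot = 0.3048 m, so 2.566 foot = 2.566 * 0.3048 = 0.7821168 m. Combine: 194400 m^2 / 0.7821168 m = 248556.23 m. 1 fermi = 1e-15 m, so 248556.23 m = 248556.23 / 1e-15 = 2.4855623e+20 fermi ≈ 2.486e+20 fermi (4 s.f.). Final answer: 2.486e+20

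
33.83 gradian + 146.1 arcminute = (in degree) 32.88. Check: 1 gradian = 0.015707963 rad, so 33.83 gradian = 33.83 * 0.015707963 = 0.5314004 rad. 1 arcminute = 0.00029088821 rad, so 146.1 arcminute = 146.1 * 0.00029088821 = 0.042498767 rad. Sum: 0.5314004 + 0.042498767 = 0.57389916 rad. 1 degree = 0.017453293 rad, so 0.57389916 rad = 0.57389916 / 0.017453293 = 32.882 degree ≈ 32.88 degree (4 s.f.).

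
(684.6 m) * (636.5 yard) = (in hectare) 39.84. Check: 684.6 m is already in m. 1 yard = 0.9144 m, so 636.5 yard = 636.5 * 0.9144 = 582.0156 m. Combine: 684.6 m * 582.0156 m = 398447.88 m^2. 1 hectare = 10000 m^2, so 398447.88 m^2 = 398447.88 / 10000 = 39.844788 hectare ≈ 39.84 hectare (4 s.f.).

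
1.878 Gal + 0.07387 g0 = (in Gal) 74.32. Check: 1 Gal = 0.01 m/s^2, so 1.878 Gal = 1.878 * 0.01 = 0.01878 m/s^2. 1 g0 = 9.80665 m/s^2, so 0.07387 g0 = 0.07387 * 9.80665 = 0.72441724 m/s^2. Sum: 0.01878 + 0.72441724 = 0.74319724 m/s^2. 1 Gal = 0.01 m/s^2, so 0.74319724 m/s^2 = 0.74319724 / 0.01 = 74.319724 Gal ≈ 74.32 Gal (4 s.f.).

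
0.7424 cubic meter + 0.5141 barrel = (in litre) 0.7424 cubic meter = 0.7424 m^3. 1 barrel = 0.15898729 m^3, so 0.5141 barrel = 0.5141 * 0.15898729 = 0.081735368 m^3. Sum: 0.7424 + 0.081735368 = 0.82413537 m^3. 1 litre = 0.001 m^3, so 0.82413537 m^3 = 0.82413537 / 0.001 = 824.13537 litre ≈ 824.1 litre (4 s.f.). Final answer: 824.1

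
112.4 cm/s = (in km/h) 1 cm/s = 0.01 m/s, so 112.4 cm/s = 112.4 * 0.01 = 1.124 m/s. 1 km/h = 0.27777778 m/s, so 1.124 m/s = 1.124 / 0.27777778 = 4.0464 km/h ≈ 4.046 km/h (4 s.f.). Final answer: 4.046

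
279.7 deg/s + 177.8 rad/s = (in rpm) 1 deg/s = 0.017453293 rad/s, so 279.7 deg/s = 279.7 * 0.017453293 = 4.8816859 rad/s. 177.8 rad/s is already in rad/s. Sum: 4.8816859 + 177.8 = 182.68169 rad/s. 1 rpm = 0.10471976 rad/s, so 182.68169 rad/s = 182.68169 / 0.10471976 = 1744.4816 rpm ≈ 1744 rpm (4 s.f.). Final answer: 1744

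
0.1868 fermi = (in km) 1 fermi = 1e-15 m, so 0.1868 fermi = 0.1868 * 1e-15 = 1.868e-16 m. 1 km = 1000 m, so 1.868e-16 m = 1.868e-16 / 1000 = 1.868e-19 km. Final answer: 1.868e-19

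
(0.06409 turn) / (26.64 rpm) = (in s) 0.1443. Check: 1 turn = 6.2831853 rad, so 0.06409 turn = 0.06409 * 6.2831853 = 0.40268935 rad. 1 rpm = 0.10471976 rad/s, so 26.64 rpm = 26.64 * 0.10471976 = 2.7897343 rad/s. Combine: 0.40268935 rad / 2.7897343 rad/s = 0.14434685 s. Result: 0.14434685 s ≈ 0.1443 s (4 s.f.).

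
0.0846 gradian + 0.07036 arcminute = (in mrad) 1.349. Check: 1 gradian = 0.015707963 rad, so 0.0846 gradian = 0.0846 * 0.015707963 = 0.0013288937 rad. 1 arcminute = 0.00029088821 rad, so 0.07036 arcminute = 0.07036 * 0.00029088821 = 2.0466894e-05 rad. Sum: 0.0013288937 + 2.0466894e-05 = 0.0013493606 rad. 1 mrad = 0.001 rad, so 0.0013493606 rad = 0.0013493606 / 0.001 = 1.3493606 mrad ≈ 1.349 mrad (4 s.f.).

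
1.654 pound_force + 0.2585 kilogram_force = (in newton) 9.892. Check: 1 pound_force = 4.4482216 N, so 1.654 pound_force = 1.654 * 4.4482216 = 7.3573586 N. 1 kilogram_force = 9.80665 N, so 0.2585 kilogram_force = 0.2585 * 9.80665 = 2.535019 N. Sum: 7.3573586 + 2.535019 = 9.8923776 N. 9.8923776 N = 9.8923776 newton ≈ 9.892 newton (4 s.f.).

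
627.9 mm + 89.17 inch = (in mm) 1 mm = 0.001 m, so 627.9 mm = 627.9 * 0.001 = 0.6279 m. 1 inch = 0.0254 m, so 89.17 inch = 89.17 * 0.0254 = 2.264918 m. Sum: 0.6279 + 2.264918 = 2.892818 m. 1 mm = 0.001 m, so 2.892818 m = 2.892818 / 0.001 = 2892.818 mm ≈ 2893 mm (4 s.f.). Final answer: 2893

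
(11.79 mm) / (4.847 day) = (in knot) 5.473e-08. Check: 1 mm = 0.001 m, so 11.79 mm = 11.79 * 0.001 = 0.01179 m. 1 day = 86400 s, so 4.847 day = 4.847 * 86400 = 418780.8 s. Combine: 0.01179 m / 418780.8 s = 2.8153153e-08 m/s. 1 knot = 0.51444444 m/s, so 2.8153153e-08 m/s = 2.8153153e-08 / 0.51444444 = 5.4725352e-08 knot ≈ 5.473e-08 knot (4 s.f.).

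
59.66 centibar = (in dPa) 5.966e+05. Check: 1 centibar = 1000 Pa, so 59.66 centibar = 59.66 * 1000 = 59660 Pa. 1 dPa = 0.1 Pa, so 59660 Pa = 59660 / 0.1 = 596600 dPa ≈ 5.966e+05 dPa (4 s.f.).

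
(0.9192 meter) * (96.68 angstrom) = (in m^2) 0.9192 meter = 0.9192 m. 1 angstrom = 1e-10 m, so 96.68 angstrom = 96.68 * 1e-10 = 9.668e-09 m. Combine: 0.9192 m * 9.668e-09 m = 8.8868256e-09 m^2. Result: 8.8868256e-09 m^2 ≈ 8.887e-09 m^2 (4 s.f.). Final answer: 8.887e-09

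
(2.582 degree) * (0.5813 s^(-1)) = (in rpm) 0.2502. Check: 1 degree = 0.017453293 rad, so 2.582 degree = 2.582 * 0.017453293 = 0.045064401 rad. 0.5813 s^(-1) = 0.5813 Hz. Combine: 0.045064401 rad * 0.5813 Hz = 0.026195936 rad/s. 1 rpm = 0.10471976 rad/s, so 0.026195936 rad/s = 0.026195936 / 0.10471976 = 0.25015277 rpm ≈ 0.2502 rpm (4 s.f.).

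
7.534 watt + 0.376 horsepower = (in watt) 7.534 watt = 7.534 W. 1 horsepower = 745.69987 W, so 0.376 horsepower = 0.376 * 745.69987 = 280.38315 W. Sum: 7.534 + 280.38315 = 287.91715 W. 287.91715 W = 287.91715 watt ≈ 287.9 watt (4 s.f.). Final answer: 287.9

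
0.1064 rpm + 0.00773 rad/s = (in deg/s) 1 rpm = 0.10471976 rad/s, so 0.1064 rpm = 0.1064 * 0.10471976 = 0.011142182 rad/s. 0.00773 rad/s is already in rad/s. Sum: 0.011142182 + 0.00773 = 0.018872182 rad/s. 1 deg/s = 0.017453293 rad/s, so 0.018872182 rad/s = 0.018872182 / 0.017453293 = 1.0812964 deg/s ≈ 1.081 deg/s (4 s.f.). Final answer: 1.081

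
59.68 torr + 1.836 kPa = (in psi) 1 torr = 133.32237 Pa, so 59.68 torr = 59.68 * 133.32237 = 7956.6789 Pa. 1 kPa = 1000 Pa, so 1.836 kPa = 1.836 * 1000 = 1836 Pa. Sum: 7956.6789 + 1836 = 9792.6789 Pa. 1 psi = 6894.7573 Pa, so 9792.6789 Pa = 9792.6789 / 6894.7573 = 1.420308 psi ≈ 1.42 psi (4 s.f.). Final answer: 1.42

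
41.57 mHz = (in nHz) 4.157e+07. Check: 1 mHz = 0.001 Hz, so 41.57 mHz = 41.57 * 0.001 = 0.04157 Hz. 1 nHz = 1e-09 Hz, so 0.04157 Hz = 0.04157 / 1e-09 = 41570000 nHz ≈ 4.157e+07 nHz (4 s.f.).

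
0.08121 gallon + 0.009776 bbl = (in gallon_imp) 0.4095. Check: 1 gallon = 0.0037854118 m^3, so 0.08121 gallon = 0.08121 * 0.0037854118 = 0.00030741329 m^3. 1 bbl = 0.15898729 m^3, so 0.009776 bbl = 0.009776 * 0.15898729 = 0.0015542598 m^3. Sum: 0.00030741329 + 0.0015542598 = 0.0018616731 m^3. 1 gallon_imp = 0.00454609 m^3, so 0.0018616731 m^3 = 0.0018616731 / 0.00454609 = 0.40951083 gallon_imp ≈ 0.4095 gallon_imp (4 s.f.).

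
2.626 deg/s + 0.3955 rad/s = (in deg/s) 25.29. Check: 1 deg/s = 0.017453293 rad/s, so 2.626 deg/s = 2.626 * 0.017453293 = 0.045832346 rad/s. 0.3955 rad/s is already in rad/s. Sum: 0.045832346 + 0.3955 = 0.44133235 rad/s. 1 deg/s = 0.017453293 rad/s, so 0.44133235 rad/s = 0.44133235 / 0.017453293 = 25.286481 deg/s ≈ 25.29 deg/s (4 s.f.).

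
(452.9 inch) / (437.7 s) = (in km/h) 1 inch = 0.0254 m, so 452.9 inch = 452.9 * 0.0254 = 11.50366 m. 437.7 s is already in s. Combine: 11.50366 m / 437.7 s = 0.026282065 m/s. 1 km/h = 0.27777778 m/s, so 0.026282065 m/s = 0.026282065 / 0.27777778 = 0.094615435 km/h ≈ 0.09462 km/h (4 s.f.). Final answer: 0.09462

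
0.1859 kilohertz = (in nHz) 1 kilohertz = 1000 Hz, so 0.1859 kilohertz = 0.1859 * 1000 = 185.9 Hz. 1 nHz = 1e-09 Hz, so 185.9 Hz = 185.9 / 1e-09 = 1.859e+11 nHz. Final answer: 1.859e+11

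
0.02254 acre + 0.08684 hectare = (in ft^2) 1 acre = 4046.8564 m^2, so 0.02254 acre = 0.02254 * 4046.8564 = 91.216144 m^2. 1 hectare = 10000 m^2, so 0.08684 hectare = 0.08684 * 10000 = 868.4 m^2. Sum: 91.216144 + 868.4 = 959.61614 m^2. 1 ft^2 = 0.09290304 m^2, so 959.61614 m^2 = 959.61614 / 0.09290304 = 10329.222 ft^2 ≈ 1.033e+04 ft^2 (4 s.f.). Final answer: 1.033e+04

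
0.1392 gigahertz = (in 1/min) 8.352e+09. Check: 1 gigahertz = 1e+09 Hz, so 0.1392 gigahertz = 0.1392 * 1e+09 = 1.392e+08 Hz. 1 1/min = 0.016666667 Hz, so 1.392e+08 Hz = 1.392e+08 / 0.016666667 = 8.352e+09 1/min.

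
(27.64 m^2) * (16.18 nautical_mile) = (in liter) 27.64 m^2 is already in m^2. 1 nautical_mile = 1852 m, so 16.18 nautical_mile = 16.18 * 1852 = 29965.36 m. Combine: 27.64 m^2 * 29965.36 m = 828242.55 m^3. 1 liter = 0.001 m^3, so 828242.55 m^3 = 828242.55 / 0.001 = 8.2824255e+08 liter ≈ 8.282e+08 liter (4 s.f.). Final answer: 8.282e+08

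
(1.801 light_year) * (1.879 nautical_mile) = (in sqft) 1 light_year = 9.4607305e+15 m, so 1.801 light_year = 1.801 * 9.4607305e+15 = 1.7038776e+16 m. 1 nautical_mile = 1852 m, so 1.879 nautical_mile = 1.879 * 1852 = 3479.908 m. Combine: 1.7038776e+16 m * 3479.908 m = 5.9293371e+19 m^2. 1 sqft = 0.09290304 m^2, so 5.9293371e+19 m^2 = 5.9293371e+19 / 0.09290304 = 6.3822854e+20 sqft ≈ 6.382e+20 sqft (4 s.f.). Final answer: 6.382e+20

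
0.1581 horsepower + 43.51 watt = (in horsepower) 1 horsepower = 745.69987 W, so 0.1581 horsepower = 0.1581 * 745.69987 = 117.89515 W. 43.51 watt = 43.51 W. Sum: 117.89515 + 43.51 = 161.40515 W. 1 horsepower = 745.69987 W, so 161.40515 W = 161.40515 / 745.69987 = 0.21644787 horsepower ≈ 0.2164 horsepower (4 s.f.). Final answer: 0.2164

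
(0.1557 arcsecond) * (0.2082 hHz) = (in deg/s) 0.0009005. Check: 1 arcsecond = 4.8481368e-06 rad, so 0.1557 arcsecond = 0.1557 * 4.8481368e-06 = 7.548549e-07 rad. 1 hHz = 100 Hz, so 0.2082 hHz = 0.2082 * 100 = 20.82 Hz. Combine: 7.548549e-07 rad * 20.82 Hz = 1.5716079e-05 rad/s. 1 deg/s = 0.017453293 rad/s, so 1.5716079e-05 rad/s = 1.5716079e-05 / 0.017453293 = 0.000900465 deg/s ≈ 0.0009005 deg/s (4 s.f.).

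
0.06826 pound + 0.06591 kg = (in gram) 1 pound = 0.45359237 kg, so 0.06826 pound = 0.06826 * 0.45359237 = 0.030962215 kg. 0.06591 kg is already in kg. Sum: 0.030962215 + 0.06591 = 0.096872215 kg. 1 gram = 0.001 kg, so 0.096872215 kg = 0.096872215 / 0.001 = 96.872215 gram ≈ 96.87 gram (4 s.f.). Final answer: 96.87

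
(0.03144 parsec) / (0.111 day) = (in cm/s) 1.012e+13. Check: 1 parsec = 3.0856776e+16 m, so 0.03144 parsec = 0.03144 * 3.0856776e+16 = 9.7013703e+14 m. 1 day = 86400 s, so 0.111 day = 0.111 * 86400 = 9590.4 s. Combine: 9.7013703e+14 m / 9590.4 s = 1.011571e+11 m/s. 1 cm/s = 0.01 m/s, so 1.011571e+11 m/s = 1.011571e+11 / 0.01 = 1.011571e+13 cm/s ≈ 1.012e+13 cm/s (4 s.f.).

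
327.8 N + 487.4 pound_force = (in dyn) 327.8 N is already in N. 1 pound_force = 4.4482216 N, so 487.4 pound_force = 487.4 * 4.4482216 = 2168.0632 N. Sum: 327.8 + 2168.0632 = 2495.8632 N. 1 dyn = 1e-05 N, so 2495.8632 N = 2495.8632 / 1e-05 = 2.4958632e+08 dyn ≈ 2.496e+08 dyn (4 s.f.). Final answer: 2.496e+08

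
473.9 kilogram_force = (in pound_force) 1 kilogram_force = 9.80665 N, so 473.9 kilogram_force = 473.9 * 9.80665 = 4647.3714 N. 1 pound_force = 4.4482216 N, so 4647.3714 N = 4647.3714 / 4.4482216 = 1044.7707 pound_force ≈ 1045 pound_force (4 s.f.). Final answer: 1045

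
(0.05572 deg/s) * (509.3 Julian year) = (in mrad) 1.563e+10. Check: 1 deg/s = 0.017453293 rad/s, so 0.05572 deg/s = 0.05572 * 0.017453293 = 0.00097249746 rad/s. 1 Julian year = 31557600 s, so 509.3 Julian year = 509.3 * 31557600 = 1.6072286e+10 s. Combine: 0.00097249746 rad/s * 1.6072286e+10 s = 15630257 rad. 1 mrad = 0.001 rad, so 15630257 rad = 15630257 / 0.001 = 1.5630257e+10 mrad ≈ 1.563e+10 mrad (4 s.f.).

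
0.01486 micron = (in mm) 1 micron = 1e-06 m, so 0.01486 micron = 0.01486 * 1e-06 = 1.486e-08 m. 1 mm = 0.001 m, so 1.486e-08 m = 1.486e-08 / 0.001 = 1.486e-05 mm. Final answer: 1.486e-05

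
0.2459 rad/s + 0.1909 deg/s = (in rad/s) 0.2459 rad/s is already in rad/s. 1 deg/s = 0.017453293 rad/s, so 0.1909 deg/s = 0.1909 * 0.017453293 = 0.0033318335 rad/s. Sum: 0.2459 + 0.0033318335 = 0.24923183 rad/s. Result: 0.24923183 rad/s ≈ 0.2492 rad/s (4 s.f.). Final answer: 0.2492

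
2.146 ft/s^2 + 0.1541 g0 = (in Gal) 1 ft/s^2 = 0.3048 m/s^2, so 2.146 ft/s^2 = 2.146 * 0.3048 = 0.6541008 m/s^2. 1 g0 = 9.80665 m/s^2, so 0.1541 g0 = 0.1541 * 9.80665 = 1.5112048 m/s^2. Sum: 0.6541008 + 1.5112048 = 2.1653056 m/s^2. 1 Gal = 0.01 m/s^2, so 2.1653056 m/s^2 = 2.1653056 / 0.01 = 216.53056 Gal ≈ 216.5 Gal (4 s.f.). Final answer: 216.5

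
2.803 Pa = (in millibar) 0.02803. Check: 1 millibar = 100 Pa, so 2.803 Pa = 2.803 / 100 = 0.02803 millibar.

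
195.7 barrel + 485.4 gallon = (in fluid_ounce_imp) 1 barrel = 0.15898729 m^3, so 195.7 barrel = 195.7 * 0.15898729 = 31.113814 m^3. 1 gallon = 0.0037854118 m^3, so 485.4 gallon = 485.4 * 0.0037854118 = 1.8374389 m^3. Sum: 31.113814 + 1.8374389 = 32.951252 m^3. 1 fluid_ounce_imp = 2.8413063e-05 m^3, so 32.951252 m^3 = 32.951252 / 2.8413063e-05 = 1159722 fluid_ounce_imp ≈ 1.16e+06 fluid_ounce_imp (4 s.f.). Final answer: 1.16e+06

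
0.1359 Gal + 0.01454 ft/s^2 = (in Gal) 0.5791. Check: 1 Gal = 0.01 m/s^2, so 0.1359 Gal = 0.1359 * 0.01 = 0.001359 m/s^2. 1 ft/s^2 = 0.3048 m/s^2, so 0.01454 ft/s^2 = 0.01454 * 0.3048 = 0.004431792 m/s^2. Sum: 0.001359 + 0.004431792 = 0.005790792 m/s^2. 1 Gal = 0.01 m/s^2, so 0.005790792 m/s^2 = 0.005790792 / 0.01 = 0.5790792 Gal ≈ 0.5791 Gal (4 s.f.).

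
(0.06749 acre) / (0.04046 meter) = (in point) 1 acre = 4046.8564 m^2, so 0.06749 acre = 0.06749 * 4046.8564 = 273.12234 m^2. 0.04046 meter = 0.04046 m. Combine: 273.12234 m^2 / 0.04046 m = 6750.4286 m. 1 point = 0.00035277778 m, so 6750.4286 m = 6750.4286 / 0.00035277778 = 19135073 point ≈ 1.914e+07 point (4 s.f.). Final answer: 1.914e+07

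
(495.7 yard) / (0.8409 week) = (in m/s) 1 yard = 0.9144 m, so 495.7 yard = 495.7 * 0.9144 = 453.26808 m. 1 week = 604800 s, so 0.8409 week = 0.8409 * 604800 = 508576.32 s. Combine: 453.26808 m / 508576.32 s = 0.00089124889 m/s. Result: 0.00089124889 m/s ≈ 0.0008912 m/s (4 s.f.). Final answer: 0.0008912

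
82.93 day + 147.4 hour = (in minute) 1.283e+05. Check: 1 day = 86400 s, so 82.93 day = 82.93 * 86400 = 7165152 s. 1 hour = 3600 s, so 147.4 hour = 147.4 * 3600 = 530640 s. Sum: 7165152 + 530640 = 7695792 s. 1 minute = 60 s, so 7695792 s = 7695792 / 60 = 128263.2 minute ≈ 1.283e+05 minute (4 s.f.).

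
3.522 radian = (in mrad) 3522. Check: 3.522 radian = 3.522 rad. 1 mrad = 0.001 rad, so 3.522 rad = 3.522 / 0.001 = 3522 mrad.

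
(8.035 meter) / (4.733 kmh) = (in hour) 8.035 meter = 8.035 m. 1 kmh = 0.27777778 m/s, so 4.733 kmh = 4.733 * 0.27777778 = 1.3147222 m/s. Combine: 8.035 m / 1.3147222 m/s = 6.1115572 s. 1 hour = 3600 s, so 6.1115572 s = 6.1115572 / 3600 = 0.0016976548 hour ≈ 0.001698 hour (4 s.f.). Final answer: 0.001698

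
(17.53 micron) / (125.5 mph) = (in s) 3.125e-07. Check: 1 micron = 1e-06 m, so 17.53 micron = 17.53 * 1e-06 = 1.753e-05 m. 1 mph = 0.44704 m/s, so 125.5 mph = 125.5 * 0.44704 = 56.10352 m/s. Combine: 1.753e-05 m / 56.10352 m/s = 3.1245811e-07 s. Result: 3.1245811e-07 s ≈ 3.125e-07 s (4 s.f.).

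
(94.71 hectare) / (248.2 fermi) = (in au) 1 hectare = 10000 m^2, so 94.71 hectare = 94.71 * 10000 = 947100 m^2. 1 fermi = 1e-15 m, so 248.2 fermi = 248.2 * 1e-15 = 2.482e-13 m. Combine: 947100 m^2 / 2.482e-13 m = 3.8158743e+18 m. 1 au = 1.4959787e+11 m, so 3.8158743e+18 m = 3.8158743e+18 / 1.4959787e+11 = 25507544 au ≈ 2.551e+07 au (4 s.f.). Final answer: 2.551e+07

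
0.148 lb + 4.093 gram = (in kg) 1 lb = 0.45359237 kg, so 0.148 lb = 0.148 * 0.45359237 = 0.067131671 kg. 1 gram = 0.001 kg, so 4.093 gram = 4.093 * 0.001 = 0.004093 kg. Sum: 0.067131671 + 0.004093 = 0.071224671 kg. Result: 0.071224671 kg ≈ 0.07122 kg (4 s.f.). Final answer: 0.07122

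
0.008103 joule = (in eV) 5.057e+16. Check: 0.008103 joule = 0.008103 J. 1 eV = 1.6021766e-19 J, so 0.008103 J = 0.008103 / 1.6021766e-19 = 5.0574948e+16 eV ≈ 5.057e+16 eV (4 s.f.).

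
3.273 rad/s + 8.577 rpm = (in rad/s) 3.273 rad/s is already in rad/s. 1 rpm = 0.10471976 rad/s, so 8.577 rpm = 8.577 * 0.10471976 = 0.89818134 rad/s. Sum: 3.273 + 0.89818134 = 4.1711813 rad/s. Result: 4.1711813 rad/s ≈ 4.171 rad/s (4 s.f.). Final answer: 4.171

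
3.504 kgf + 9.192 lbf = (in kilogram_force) 7.673. Check: 1 kgf = 9.80665 N, so 3.504 kgf = 3.504 * 9.80665 = 34.362502 N. 1 lbf = 4.4482216 N, so 9.192 lbf = 9.192 * 4.4482216 = 40.888053 N. Sum: 34.362502 + 40.888053 = 75.250555 N. 1 kilogram_force = 9.80665 N, so 75.250555 N = 75.250555 / 9.80665 = 7.6734211 kilogram_force ≈ 7.673 kilogram_force (4 s.f.).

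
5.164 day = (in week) 0.7377. Check: 1 day = 86400 s, so 5.164 day = 5.164 * 86400 = 446169.6 s. 1 week = 604800 s, so 446169.6 s = 446169.6 / 604800 = 0.73771429 week ≈ 0.7377 week (4 s.f.).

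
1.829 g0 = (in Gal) 1794. Check: 1 g0 = 9.80665 m/s^2, so 1.829 g0 = 1.829 * 9.80665 = 17.936363 m/s^2. 1 Gal = 0.01 m/s^2, so 17.936363 m/s^2 = 17.936363 / 0.01 = 1793.6363 Gal ≈ 1794 Gal (4 s.f.).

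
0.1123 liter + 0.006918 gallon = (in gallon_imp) 1 liter = 0.001 m^3, so 0.1123 liter = 0.1123 * 0.001 = 0.0001123 m^3. 1 gallon = 0.0037854118 m^3, so 0.006918 gallon = 0.006918 * 0.0037854118 = 2.6187479e-05 m^3. Sum: 0.0001123 + 2.6187479e-05 = 0.00013848748 m^3. 1 gallon_imp = 0.00454609 m^3, so 0.00013848748 m^3 = 0.00013848748 / 0.00454609 = 0.030462987 gallon_imp ≈ 0.03046 gallon_imp (4 s.f.). Final answer: 0.03046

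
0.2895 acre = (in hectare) 1 acre = 4046.8564 m^2, so 0.2895 acre = 0.2895 * 4046.8564 = 1171.5649 m^2. 1 hectare = 10000 m^2, so 1171.5649 m^2 = 1171.5649 / 10000 = 0.11715649 hectare ≈ 0.1172 hectare (4 s.f.). Final answer: 0.1172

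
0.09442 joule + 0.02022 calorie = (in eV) 0.09442 joule = 0.09442 J. 1 calorie = 4.184 J, so 0.02022 calorie = 0.02022 * 4.184 = 0.08460048 J. Sum: 0.09442 + 0.08460048 = 0.17902048 J. 1 eV = 1.6021766e-19 J, so 0.17902048 J = 0.17902048 / 1.6021766e-19 = 1.117358e+18 eV ≈ 1.117e+18 eV (4 s.f.). Final answer: 1.117e+18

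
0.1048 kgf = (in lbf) 0.231. Check: 1 kgf = 9.80665 N, so 0.1048 kgf = 0.1048 * 9.80665 = 1.0277369 N. 1 lbf = 4.4482216 N, so 1.0277369 N = 1.0277369 / 4.4482216 = 0.23104445 lbf ≈ 0.231 lbf (4 s.f.).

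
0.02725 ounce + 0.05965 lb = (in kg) 0.02783. Check: 1 ounce = 0.028349523 kg, so 0.02725 ounce = 0.02725 * 0.028349523 = 0.00077252451 kg. 1 lb = 0.45359237 kg, so 0.05965 lb = 0.05965 * 0.45359237 = 0.027056785 kg. Sum: 0.00077252451 + 0.027056785 = 0.027829309 kg. Result: 0.027829309 kg ≈ 0.02783 kg (4 s.f.).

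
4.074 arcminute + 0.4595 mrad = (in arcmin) 1 arcminute = 0.00029088821 rad, so 4.074 arcminute = 4.074 * 0.00029088821 = 0.0011850786 rad. 1 mrad = 0.001 rad, so 0.4595 mrad = 0.4595 * 0.001 = 0.0004595 rad. Sum: 0.0011850786 + 0.0004595 = 0.0016445786 rad. 1 arcmin = 0.00029088821 rad, so 0.0016445786 rad = 0.0016445786 / 0.00029088821 = 5.6536446 arcmin ≈ 5.654 arcmin (4 s.f.). Final answer: 5.654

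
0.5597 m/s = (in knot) 1 knot = 0.51444444 m/s, so 0.5597 m/s = 0.5597 / 0.51444444 = 1.0879698 knot ≈ 1.088 knot (4 s.f.). Final answer: 1.088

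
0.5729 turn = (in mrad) 1 turn = 6.2831853 rad, so 0.5729 turn = 0.5729 * 6.2831853 = 3.5996369 rad. 1 mrad = 0.001 rad, so 3.5996369 rad = 3.5996369 / 0.001 = 3599.6369 mrad ≈ 3600 mrad (4 s.f.). Final answer: 3600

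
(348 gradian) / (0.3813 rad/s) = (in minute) 1 gradian = 0.015707963 rad, so 348 gradian = 348 * 0.015707963 = 5.4663712 rad. 0.3813 rad/s is already in rad/s. Combine: 5.4663712 rad / 0.3813 rad/s = 14.336143 s. 1 minute = 60 s, so 14.336143 s = 14.336143 / 60 = 0.23893571 minute ≈ 0.2389 minute (4 s.f.). Final answer: 0.2389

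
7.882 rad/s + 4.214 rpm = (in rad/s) 8.323. Check: 7.882 rad/s is already in rad/s. 1 rpm = 0.10471976 rad/s, so 4.214 rpm = 4.214 * 0.10471976 = 0.44128905 rad/s. Sum: 7.882 + 0.44128905 = 8.323289 rad/s. Result: 8.323289 rad/s ≈ 8.323 rad/s (4 s.f.).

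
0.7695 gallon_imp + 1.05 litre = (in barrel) 1 gallon_imp = 0.00454609 m^3, so 0.7695 gallon_imp = 0.7695 * 0.00454609 = 0.0034982163 m^3. 1 litre = 0.001 m^3, so 1.05 litre = 1.05 * 0.001 = 0.00105 m^3. Sum: 0.0034982163 + 0.00105 = 0.0045482163 m^3. 1 barrel = 0.15898729 m^3, so 0.0045482163 m^3 = 0.0045482163 / 0.15898729 = 0.02860742 barrel ≈ 0.02861 barrel (4 s.f.). Final answer: 0.02861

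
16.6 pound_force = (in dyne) 7.384e+06. Check: 1 pound_force = 4.4482216 N, so 16.6 pound_force = 16.6 * 4.4482216 = 73.840479 N. 1 dyne = 1e-05 N, so 73.840479 N = 73.840479 / 1e-05 = 7384047.9 dyne ≈ 7.384e+06 dyne (4 s.f.).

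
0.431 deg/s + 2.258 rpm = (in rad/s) 1 deg/s = 0.017453293 rad/s, so 0.431 deg/s = 0.431 * 0.017453293 = 0.0075223691 rad/s. 1 rpm = 0.10471976 rad/s, so 2.258 rpm = 2.258 * 0.10471976 = 0.23645721 rad/s. Sum: 0.0075223691 + 0.23645721 = 0.24397958 rad/s. Result: 0.24397958 rad/s ≈ 0.244 rad/s (4 s.f.). Final answer: 0.244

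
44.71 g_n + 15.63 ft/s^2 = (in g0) 45.2. Check: 1 g_n = 9.80665 m/s^2, so 44.71 g_n = 44.71 * 9.80665 = 438.45532 m/s^2. 1 ft/s^2 = 0.3048 m/s^2, so 15.63 ft/s^2 = 15.63 * 0.3048 = 4.764024 m/s^2. Sum: 438.45532 + 4.764024 = 443.21935 m/s^2. 1 g0 = 9.80665 m/s^2, so 443.21935 m/s^2 = 443.21935 / 9.80665 = 45.195795 g0 ≈ 45.2 g0 (4 s.f.).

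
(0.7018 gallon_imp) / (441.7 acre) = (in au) 1.193e-20. Check: 1 gallon_imp = 0.00454609 m^3, so 0.7018 gallon_imp = 0.7018 * 0.00454609 = 0.003190446 m^3. 1 acre = 4046.8564 m^2, so 441.7 acre = 441.7 * 4046.8564 = 1787496.5 m^2. Combine: 0.003190446 m^3 / 1787496.5 m^2 = 1.7848684e-09 m. 1 au = 1.4959787e+11 m, so 1.7848684e-09 m = 1.7848684e-09 / 1.4959787e+11 = 1.1931108e-20 au ≈ 1.193e-20 au (4 s.f.).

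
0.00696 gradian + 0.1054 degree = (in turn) 0.0003102. Check: 1 gradian = 0.015707963 rad, so 0.00696 gradian = 0.00696 * 0.015707963 = 0.00010932742 rad. 1 degree = 0.017453293 rad, so 0.1054 degree = 0.1054 * 0.017453293 = 0.001839577 rad. Sum: 0.00010932742 + 0.001839577 = 0.0019489045 rad. 1 turn = 6.2831853 rad, so 0.0019489045 rad = 0.0019489045 / 6.2831853 = 0.00031017778 turn ≈ 0.0003102 turn (4 s.f.).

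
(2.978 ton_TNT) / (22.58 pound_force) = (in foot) 1 ton_TNT = 4.184e+09 J, so 2.978 ton_TNT = 2.978 * 4.184e+09 = 1.2459952e+10 J. 1 pound_force = 4.4482216 N, so 22.58 pound_force = 22.58 * 4.4482216 = 100.44084 N. Combine: 1.2459952e+10 J / 100.44084 N = 1.2405264e+08 m. 1 foot = 0.3048 m, so 1.2405264e+08 m = 1.2405264e+08 / 0.3048 = 4.0699685e+08 foot ≈ 4.07e+08 foot (4 s.f.). Final answer: 4.07e+08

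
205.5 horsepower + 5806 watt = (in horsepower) 1 horsepower = 745.69987 W, so 205.5 horsepower = 205.5 * 745.69987 = 153241.32 W. 5806 watt = 5806 W. Sum: 153241.32 + 5806 = 159047.32 W. 1 horsepower = 745.69987 W, so 159047.32 W = 159047.32 / 745.69987 = 213.28597 horsepower ≈ 213.3 horsepower (4 s.f.). Final answer: 213.3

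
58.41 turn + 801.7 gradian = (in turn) 1 turn = 6.2831853 rad, so 58.41 turn = 58.41 * 6.2831853 = 367.00085 rad. 1 gradian = 0.015707963 rad, so 801.7 gradian = 801.7 * 0.015707963 = 12.593074 rad. Sum: 367.00085 + 12.593074 = 379.59393 rad. 1 turn = 6.2831853 rad, so 379.59393 rad = 379.59393 / 6.2831853 = 60.41425 turn ≈ 60.41 turn (4 s.f.). Final answer: 60.41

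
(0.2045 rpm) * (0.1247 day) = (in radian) 1 rpm = 0.10471976 rad/s, so 0.2045 rpm = 0.2045 * 0.10471976 = 0.02141519 rad/s. 1 day = 86400 s, so 0.1247 day = 0.1247 * 86400 = 10774.08 s. Combine: 0.02141519 rad/s * 10774.08 s = 230.72897 rad. 230.72897 rad = 230.72897 radian ≈ 230.7 radian (4 s.f.). Final answer: 230.7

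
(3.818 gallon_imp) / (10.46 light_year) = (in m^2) 1.754e-19. Check: 1 gallon_imp = 0.00454609 m^3, so 3.818 gallon_imp = 3.818 * 0.00454609 = 0.017356972 m^3. 1 light_year = 9.4607305e+15 m, so 10.46 light_year = 10.46 * 9.4607305e+15 = 9.8959241e+16 m. Combine: 0.017356972 m^3 / 9.8959241e+16 m = 1.7539516e-19 m^2. Result: 1.7539516e-19 m^2 ≈ 1.754e-19 m^2 (4 s.f.).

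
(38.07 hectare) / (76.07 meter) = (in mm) 5.005e+06. Check: 1 hectare = 10000 m^2, so 38.07 hectare = 38.07 * 10000 = 380700 m^2. 76.07 meter = 76.07 m. Combine: 380700 m^2 / 76.07 m = 5004.601 m. 1 mm = 0.001 m, so 5004.601 m = 5004.601 / 0.001 = 5004601 mm ≈ 5.005e+06 mm (4 s.f.).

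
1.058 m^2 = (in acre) 0.0002614. Check: 1 acre = 4046.8564 m^2, so 1.058 m^2 = 1.058 / 4046.8564 = 0.00026143749 acre ≈ 0.0002614 acre (4 s.f.).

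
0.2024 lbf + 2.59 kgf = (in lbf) 5.912. Check: 1 lbf = 4.4482216 N, so 0.2024 lbf = 0.2024 * 4.4482216 = 0.90032005 N. 1 kgf = 9.80665 N, so 2.59 kgf = 2.59 * 9.80665 = 25.399223 N. Sum: 0.90032005 + 25.399223 = 26.299544 N. 1 lbf = 4.4482216 N, so 26.299544 N = 26.299544 / 4.4482216 = 5.9123726 lbf ≈ 5.912 lbf (4 s.f.).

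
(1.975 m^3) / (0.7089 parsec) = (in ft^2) 9.719e-16. Check: 1.975 m^3 is already in m^3. 1 parsec = 3.0856776e+16 m, so 0.7089 parsec = 0.7089 * 3.0856776e+16 = 2.1874368e+16 m. Combine: 1.975 m^3 / 2.1874368e+16 m = 9.0288321e-17 m^2. 1 ft^2 = 0.09290304 m^2, so 9.0288321e-17 m^2 = 9.0288321e-17 / 0.09290304 = 9.718554e-16 ft^2 ≈ 9.719e-16 ft^2 (4 s.f.).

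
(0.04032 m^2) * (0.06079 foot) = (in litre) 0.7471. Check: 0.04032 m^2 is already in m^2. 1 foot = 0.3048 m, so 0.06079 foot = 0.06079 * 0.3048 = 0.018528792 m. Combine: 0.04032 m^2 * 0.018528792 m = 0.00074708089 m^3. 1 litre = 0.001 m^3, so 0.00074708089 m^3 = 0.00074708089 / 0.001 = 0.74708089 litre ≈ 0.7471 litre (4 s.f.).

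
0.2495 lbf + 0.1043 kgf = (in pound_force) 1 lbf = 4.4482216 N, so 0.2495 lbf = 0.2495 * 4.4482216 = 1.1098313 N. 1 kgf = 9.80665 N, so 0.1043 kgf = 0.1043 * 9.80665 = 1.0228336 N. Sum: 1.1098313 + 1.0228336 = 2.1326649 N. 1 pound_force = 4.4482216 N, so 2.1326649 N = 2.1326649 / 4.4482216 = 0.47944214 pound_force ≈ 0.4794 pound_force (4 s.f.). Final answer: 0.4794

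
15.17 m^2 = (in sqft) 163.3. Check: 1 sqft = 0.09290304 m^2, so 15.17 m^2 = 15.17 / 0.09290304 = 163.28852 sqft ≈ 163.3 sqft (4 s.f.).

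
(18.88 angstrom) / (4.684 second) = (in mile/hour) 1 angstrom = 1e-10 m, so 18.88 angstrom = 18.88 * 1e-10 = 1.888e-09 m. 4.684 second = 4.684 s. Combine: 1.888e-09 m / 4.684 s = 4.030743e-10 m/s. 1 mile/hour = 0.44704 m/s, so 4.030743e-10 m/s = 4.030743e-10 / 0.44704 = 9.0165152e-10 mile/hour ≈ 9.017e-10 mile/hour (4 s.f.). Final answer: 9.017e-10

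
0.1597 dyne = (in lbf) 1 dyne = 1e-05 N, so 0.1597 dyne = 0.1597 * 1e-05 = 1.597e-06 N. 1 lbf = 4.4482216 N, so 1.597e-06 N = 1.597e-06 / 4.4482216 = 3.5901988e-07 lbf ≈ 3.59e-07 lbf (4 s.f.). Final answer: 3.59e-07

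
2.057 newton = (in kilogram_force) 0.2098. Check: 2.057 newton = 2.057 N. 1 kilogram_force = 9.80665 N, so 2.057 N = 2.057 / 9.80665 = 0.20975563 kilogram_force ≈ 0.2098 kilogram_force (4 s.f.).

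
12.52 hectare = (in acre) 30.94. Check: 1 hectare = 10000 m^2, so 12.52 hectare = 12.52 * 10000 = 125200 m^2. 1 acre = 4046.8564 m^2, so 125200 m^2 = 125200 / 4046.8564 = 30.937594 acre ≈ 30.94 acre (4 s.f.).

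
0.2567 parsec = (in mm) 7.921e+18. Check: 1 parsec = 3.0856776e+16 m, so 0.2567 parsec = 0.2567 * 3.0856776e+16 = 7.9209344e+15 m. 1 mm = 0.001 m, so 7.9209344e+15 m = 7.9209344e+15 / 0.001 = 7.9209344e+18 mm ≈ 7.921e+18 mm (4 s.f.).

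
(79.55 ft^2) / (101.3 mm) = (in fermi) 7.296e+16. Check: 1 ft^2 = 0.09290304 m^2, so 79.55 ft^2 = 79.55 * 0.09290304 = 7.3904368 m^2. 1 mm = 0.001 m, so 101.3 mm = 101.3 * 0.001 = 0.1013 m. Combine: 7.3904368 m^2 / 0.1013 m = 72.955941 m. 1 fermi = 1e-15 m, so 72.955941 m = 72.955941 / 1e-15 = 7.2955941e+16 fermi ≈ 7.296e+16 fermi (4 s.f.).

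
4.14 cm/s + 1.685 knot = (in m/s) 1 cm/s = 0.01 m/s, so 4.14 cm/s = 4.14 * 0.01 = 0.0414 m/s. 1 knot = 0.51444444 m/s, so 1.685 knot = 1.685 * 0.51444444 = 0.86683889 m/s. Sum: 0.0414 + 0.86683889 = 0.90823889 m/s. Result: 0.90823889 m/s ≈ 0.9082 m/s (4 s.f.). Final answer: 0.9082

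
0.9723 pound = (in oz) 1 pound = 0.45359237 kg, so 0.9723 pound = 0.9723 * 0.45359237 = 0.44102786 kg. 1 oz = 0.028349523 kg, so 0.44102786 kg = 0.44102786 / 0.028349523 = 15.5568 oz ≈ 15.56 oz (4 s.f.). Final answer: 15.56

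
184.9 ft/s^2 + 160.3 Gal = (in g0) 5.91. Check: 1 ft/s^2 = 0.3048 m/s^2, so 184.9 ft/s^2 = 184.9 * 0.3048 = 56.35752 m/s^2. 1 Gal = 0.01 m/s^2, so 160.3 Gal = 160.3 * 0.01 = 1.603 m/s^2. Sum: 56.35752 + 1.603 = 57.96052 m/s^2. 1 g0 = 9.80665 m/s^2, so 57.96052 m/s^2 = 57.96052 / 9.80665 = 5.9103282 g0 ≈ 5.91 g0 (4 s.f.).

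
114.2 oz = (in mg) 1 oz = 0.028349523 kg, so 114.2 oz = 114.2 * 0.028349523 = 3.2375155 kg. 1 mg = 1e-06 kg, so 3.2375155 kg = 3.2375155 / 1e-06 = 3237515.5 mg ≈ 3.238e+06 mg (4 s.f.). Final answer: 3.238e+06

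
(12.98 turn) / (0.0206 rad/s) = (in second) 3959. Check: 1 turn = 6.2831853 rad, so 12.98 turn = 12.98 * 6.2831853 = 81.555745 rad. 0.0206 rad/s is already in rad/s. Combine: 81.555745 rad / 0.0206 rad/s = 3959.0168 s. 3959.0168 s = 3959.0168 second ≈ 3959 second (4 s.f.).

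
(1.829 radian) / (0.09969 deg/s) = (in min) 17.52. Check: 1.829 radian = 1.829 rad. 1 deg/s = 0.017453293 rad/s, so 0.09969 deg/s = 0.09969 * 0.017453293 = 0.0017399187 rad/s. Combine: 1.829 rad / 0.0017399187 rad/s = 1051.1985 s. 1 min = 60 s, so 1051.1985 s = 1051.1985 / 60 = 17.519975 min ≈ 17.52 min (4 s.f.).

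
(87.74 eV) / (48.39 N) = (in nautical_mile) 1 eV = 1.6021766e-19 J, so 87.74 eV = 87.74 * 1.6021766e-19 = 1.4057498e-17 J. 48.39 N is already in N. Combine: 1.4057498e-17 J / 48.39 N = 2.9050419e-19 m. 1 nautical_mile = 1852 m, so 2.9050419e-19 m = 2.9050419e-19 / 1852 = 1.5685971e-22 nautical_mile ≈ 1.569e-22 nautical_mile (4 s.f.). Final answer: 1.569e-22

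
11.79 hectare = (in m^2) 1.179e+05. Check: 1 hectare = 10000 m^2, so 11.79 hectare = 11.79 * 10000 = 117900 m^2. Result: 117900 m^2 ≈ 1.179e+05 m^2 (4 s.f.).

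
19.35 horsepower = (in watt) 1.443e+04. Check: 1 horsepower = 745.69987 W, so 19.35 horsepower = 19.35 * 745.69987 = 14429.293 W. 14429.293 W = 14429.293 watt ≈ 1.443e+04 watt (4 s.f.).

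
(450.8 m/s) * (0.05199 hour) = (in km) 84.37. Check: 450.8 m/s is already in m/s. 1 hour = 3600 s, so 0.05199 hour = 0.05199 * 3600 = 187.164 s. Combine: 450.8 m/s * 187.164 s = 84373.531 m. 1 km = 1000 m, so 84373.531 m = 84373.531 / 1000 = 84.373531 km ≈ 84.37 km (4 s.f.).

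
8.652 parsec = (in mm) 2.67e+20. Check: 1 parsec = 3.0856776e+16 m, so 8.652 parsec = 8.652 * 3.0856776e+16 = 2.6697282e+17 m. 1 mm = 0.001 m, so 2.6697282e+17 m = 2.6697282e+17 / 0.001 = 2.6697282e+20 mm ≈ 2.67e+20 mm (4 s.f.).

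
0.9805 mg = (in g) 0.0009805. Check: 1 mg = 1e-06 kg, so 0.9805 mg = 0.9805 * 1e-06 = 9.805e-07 kg. 1 g = 0.001 kg, so 9.805e-07 kg = 9.805e-07 / 0.001 = 0.0009805 g.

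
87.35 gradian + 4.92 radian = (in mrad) 1 gradian = 0.015707963 rad, so 87.35 gradian = 87.35 * 0.015707963 = 1.3720906 rad. 4.92 radian = 4.92 rad. Sum: 1.3720906 + 4.92 = 6.2920906 rad. 1 mrad = 0.001 rad, so 6.2920906 rad = 6.2920906 / 0.001 = 6292.0906 mrad ≈ 6292 mrad (4 s.f.). Final answer: 6292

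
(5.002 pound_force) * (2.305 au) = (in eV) 1 pound_force = 4.4482216 N, so 5.002 pound_force = 5.002 * 4.4482216 = 22.250005 N. 1 au = 1.4959787e+11 m, so 2.305 au = 2.305 * 1.4959787e+11 = 3.4482309e+11 m. Combine: 22.250005 N * 3.4482309e+11 m = 7.6723154e+12 J. 1 eV = 1.6021766e-19 J, so 7.6723154e+12 J = 7.6723154e+12 / 1.6021766e-19 = 4.7886826e+31 eV ≈ 4.789e+31 eV (4 s.f.). Final answer: 4.789e+31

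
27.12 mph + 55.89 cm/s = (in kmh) 45.66. Check: 1 mph = 0.44704 m/s, so 27.12 mph = 27.12 * 0.44704 = 12.123725 m/s. 1 cm/s = 0.01 m/s, so 55.89 cm/s = 55.89 * 0.01 = 0.5589 m/s. Sum: 12.123725 + 0.5589 = 12.682625 m/s. 1 kmh = 0.27777778 m/s, so 12.682625 m/s = 12.682625 / 0.27777778 = 45.657449 kmh ≈ 45.66 kmh (4 s.f.).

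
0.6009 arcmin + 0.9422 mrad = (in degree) 0.064. Check: 1 arcmin = 0.00029088821 rad, so 0.6009 arcmin = 0.6009 * 0.00029088821 = 0.00017479472 rad. 1 mrad = 0.001 rad, so 0.9422 mrad = 0.9422 * 0.001 = 0.0009422 rad. Sum: 0.00017479472 + 0.0009422 = 0.0011169947 rad. 1 degree = 0.017453293 rad, so 0.0011169947 rad = 0.0011169947 / 0.017453293 = 0.063999083 degree ≈ 0.064 degree (4 s.f.).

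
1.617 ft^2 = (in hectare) 1.502e-05. Check: 1 ft^2 = 0.09290304 m^2, so 1.617 ft^2 = 1.617 * 0.09290304 = 0.15022422 m^2. 1 hectare = 10000 m^2, so 0.15022422 m^2 = 0.15022422 / 10000 = 1.5022422e-05 hectare ≈ 1.502e-05 hectare (4 s.f.).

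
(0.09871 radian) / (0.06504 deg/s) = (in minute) 0.09871 radian = 0.09871 rad. 1 deg/s = 0.017453293 rad/s, so 0.06504 deg/s = 0.06504 * 0.017453293 = 0.0011351621 rad/s. Combine: 0.09871 rad / 0.0011351621 rad/s = 86.95674 s. 1 minute = 60 s, so 86.95674 s = 86.95674 / 60 = 1.449279 minute ≈ 1.449 minute (4 s.f.). Final answer: 1.449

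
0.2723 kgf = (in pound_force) 1 kgf = 9.80665 N, so 0.2723 kgf = 0.2723 * 9.80665 = 2.6703508 N. 1 pound_force = 4.4482216 N, so 2.6703508 N = 2.6703508 / 4.4482216 = 0.60031874 pound_force ≈ 0.6003 pound_force (4 s.f.). Final answer: 0.6003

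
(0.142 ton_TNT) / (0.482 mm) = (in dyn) 1.233e+17. Check: 1 ton_TNT = 4.184e+09 J, so 0.142 ton_TNT = 0.142 * 4.184e+09 = 5.94128e+08 J. 1 mm = 0.001 m, so 0.482 mm = 0.482 * 0.001 = 0.000482 m. Combine: 5.94128e+08 J / 0.000482 m = 1.2326307e+12 N. 1 dyn = 1e-05 N, so 1.2326307e+12 N = 1.2326307e+12 / 1e-05 = 1.2326307e+17 dyn ≈ 1.233e+17 dyn (4 s.f.).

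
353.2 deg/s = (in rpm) 58.87. Check: 1 deg/s = 0.017453293 rad/s, so 353.2 deg/s = 353.2 * 0.017453293 = 6.1645029 rad/s. 1 rpm = 0.10471976 rad/s, so 6.1645029 rad/s = 6.1645029 / 0.10471976 = 58.866667 rpm ≈ 58.87 rpm (4 s.f.).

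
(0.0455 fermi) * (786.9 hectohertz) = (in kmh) 1 fermi = 1e-15 m, so 0.0455 fermi = 0.0455 * 1e-15 = 4.55e-17 m. 1 hectohertz = 100 Hz, so 786.9 hectohertz = 786.9 * 100 = 78690 Hz. Combine: 4.55e-17 m * 78690 Hz = 3.580395e-12 m/s. 1 kmh = 0.27777778 m/s, so 3.580395e-12 m/s = 3.580395e-12 / 0.27777778 = 1.2889422e-11 kmh ≈ 1.289e-11 kmh (4 s.f.). Final answer: 1.289e-11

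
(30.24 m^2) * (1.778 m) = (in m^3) 53.77. Check: 30.24 m^2 is already in m^2. 1.778 m is already in m. Combine: 30.24 m^2 * 1.778 m = 53.76672 m^3. Result: 53.76672 m^3 ≈ 53.77 m^3 (4 s.f.).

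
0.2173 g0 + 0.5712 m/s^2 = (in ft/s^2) 8.865. Check: 1 g0 = 9.80665 m/s^2, so 0.2173 g0 = 0.2173 * 9.80665 = 2.130985 m/s^2. 0.5712 m/s^2 is already in m/s^2. Sum: 2.130985 + 0.5712 = 2.702185 m/s^2. 1 ft/s^2 = 0.3048 m/s^2, so 2.702185 m/s^2 = 2.702185 / 0.3048 = 8.8654365 ft/s^2 ≈ 8.865 ft/s^2 (4 s.f.).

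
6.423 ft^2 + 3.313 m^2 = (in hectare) 0.000391. Check: 1 ft^2 = 0.09290304 m^2, so 6.423 ft^2 = 6.423 * 0.09290304 = 0.59671623 m^2. 3.313 m^2 is already in m^2. Sum: 0.59671623 + 3.313 = 3.9097162 m^2. 1 hectare = 10000 m^2, so 3.9097162 m^2 = 3.9097162 / 10000 = 0.00039097162 hectare ≈ 0.000391 hectare (4 s.f.).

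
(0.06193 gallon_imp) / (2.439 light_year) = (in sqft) 1 gallon_imp = 0.00454609 m^3, so 0.06193 gallon_imp = 0.06193 * 0.00454609 = 0.00028153935 m^3. 1 light_year = 9.4607305e+15 m, so 2.439 light_year = 2.439 * 9.4607305e+15 = 2.3074722e+16 m. Combine: 0.00028153935 m^3 / 2.3074722e+16 m = 1.2201203e-20 m^2. 1 sqft = 0.09290304 m^2, so 1.2201203e-20 m^2 = 1.2201203e-20 / 0.09290304 = 1.3133265e-19 sqft ≈ 1.313e-19 sqft (4 s.f.). Final answer: 1.313e-19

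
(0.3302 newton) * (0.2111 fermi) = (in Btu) 0.3302 newton = 0.3302 N. 1 fermi = 1e-15 m, so 0.2111 fermi = 0.2111 * 1e-15 = 2.111e-16 m. Combine: 0.3302 N * 2.111e-16 m = 6.970522e-17 J. 1 Btu = 1055.0559 J, so 6.970522e-17 J = 6.970522e-17 / 1055.0559 = 6.6067801e-20 Btu ≈ 6.607e-20 Btu (4 s.f.). Final answer: 6.607e-20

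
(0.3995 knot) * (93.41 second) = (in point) 1 knot = 0.51444444 m/s, so 0.3995 knot = 0.3995 * 0.51444444 = 0.20552056 m/s. 93.41 second = 93.41 s. Combine: 0.20552056 m/s * 93.41 s = 19.197675 m. 1 point = 0.00035277778 m, so 19.197675 m = 19.197675 / 0.00035277778 = 54418.607 point ≈ 5.442e+04 point (4 s.f.). Final answer: 5.442e+04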